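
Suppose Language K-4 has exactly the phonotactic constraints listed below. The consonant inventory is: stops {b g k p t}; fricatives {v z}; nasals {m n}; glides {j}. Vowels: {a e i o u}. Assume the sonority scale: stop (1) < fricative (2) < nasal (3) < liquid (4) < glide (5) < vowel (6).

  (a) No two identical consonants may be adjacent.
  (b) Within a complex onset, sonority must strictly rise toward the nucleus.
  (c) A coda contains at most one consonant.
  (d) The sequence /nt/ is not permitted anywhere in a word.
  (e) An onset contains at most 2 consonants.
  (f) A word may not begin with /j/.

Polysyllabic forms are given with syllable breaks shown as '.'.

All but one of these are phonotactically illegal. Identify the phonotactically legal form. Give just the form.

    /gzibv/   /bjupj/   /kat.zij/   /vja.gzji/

/gzibv/ — violates constraint (c): syllable 1 coda /bv/ has 2 consonants (> 1) → phonotactically illegal
/bjupj/ — violates constraint (c): syllable 1 coda /pj/ has 2 consonants (> 1) → phonotactically illegal
/kat.zij/ — σ1 onset /k/, coda /t/ ok; σ2 onset /z/, coda /j/ ok → phonotactically legal
/vja.gzji/ — violates constraint (e): syllable 2 onset /gzj/ has 3 consonants (> 2) → phonotactically illegal

/kat.zij/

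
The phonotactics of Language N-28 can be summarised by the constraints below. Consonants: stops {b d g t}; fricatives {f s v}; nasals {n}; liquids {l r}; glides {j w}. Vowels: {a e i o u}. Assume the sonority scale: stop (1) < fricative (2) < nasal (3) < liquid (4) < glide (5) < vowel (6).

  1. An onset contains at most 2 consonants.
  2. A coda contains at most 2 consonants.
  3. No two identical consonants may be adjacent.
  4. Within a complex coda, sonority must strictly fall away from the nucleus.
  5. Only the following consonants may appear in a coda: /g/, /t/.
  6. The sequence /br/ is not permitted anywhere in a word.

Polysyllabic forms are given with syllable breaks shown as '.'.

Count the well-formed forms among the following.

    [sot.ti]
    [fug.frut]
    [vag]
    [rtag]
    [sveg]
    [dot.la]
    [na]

6

[sot.ti] — violates constraint 3: adjacent identical consonants /tt/ → ill-formed
[fug.frut] — σ1 onset /f/, coda /g/ ok; σ2 onset /fr/ (2C), coda /t/ ok → well-formed
[vag] — σ1 onset /v/, coda /g/ ok → well-formed
[rtag] — σ1 onset /rt/ (2C), coda /g/ ok → well-formed
[sveg] — σ1 onset /sv/ (2C), coda /g/ ok → well-formed
[dot.la] — σ1 onset /d/, coda /t/ ok; σ2 onset /l/, coda /∅/ ok → well-formed
[na] — σ1 onset /n/, coda /∅/ ok → well-formed
Well-formed: [fug.frut], [vag], [rtag], [sveg], [dot.la], [na] → 6.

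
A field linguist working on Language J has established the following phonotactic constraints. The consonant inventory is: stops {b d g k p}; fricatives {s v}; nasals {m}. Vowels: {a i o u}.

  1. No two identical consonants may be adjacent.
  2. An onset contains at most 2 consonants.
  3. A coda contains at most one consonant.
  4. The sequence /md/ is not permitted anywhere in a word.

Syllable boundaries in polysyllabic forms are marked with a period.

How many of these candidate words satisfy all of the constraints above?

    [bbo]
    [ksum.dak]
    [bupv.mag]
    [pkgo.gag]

0

[bbo] — violates constraint 1: adjacent identical consonants /bb/ → phonotactically illegal
[ksum.dak] — violates constraint 4: contains banned sequence /md/ → phonotactically illegal
[bupv.mag] — violates constraint 3: syllable 1 coda /pv/ has 2 consonants (> 1) → phonotactically illegal
[pkgo.gag] — violates constraint 2: syllable 1 onset /pkg/ has 3 consonants (> 2) → phonotactically illegal
No form is phonotactically legal → 0.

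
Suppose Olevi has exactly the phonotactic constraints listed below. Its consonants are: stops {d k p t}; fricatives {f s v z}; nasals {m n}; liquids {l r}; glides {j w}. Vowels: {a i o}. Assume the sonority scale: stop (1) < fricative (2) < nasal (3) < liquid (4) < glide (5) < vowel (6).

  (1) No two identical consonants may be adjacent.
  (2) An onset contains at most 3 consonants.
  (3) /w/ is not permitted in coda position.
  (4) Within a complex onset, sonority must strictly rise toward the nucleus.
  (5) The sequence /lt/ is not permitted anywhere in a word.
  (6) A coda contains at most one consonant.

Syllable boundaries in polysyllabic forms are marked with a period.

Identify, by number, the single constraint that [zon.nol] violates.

1

[zon.nol]: adjacent identical consonants /nn/.
This is a violation of constraint 1: "No two identical consonants may be adjacent."
The remaining constraints (2, 3, 4, 5, 6) are satisfied.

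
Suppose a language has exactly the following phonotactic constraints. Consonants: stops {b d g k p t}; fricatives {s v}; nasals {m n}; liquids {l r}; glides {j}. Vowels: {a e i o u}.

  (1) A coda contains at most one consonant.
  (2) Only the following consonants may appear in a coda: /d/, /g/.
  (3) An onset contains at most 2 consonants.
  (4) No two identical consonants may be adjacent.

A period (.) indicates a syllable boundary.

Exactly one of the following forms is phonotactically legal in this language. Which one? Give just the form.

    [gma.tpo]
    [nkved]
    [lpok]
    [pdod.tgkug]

[gma.tpo] — σ1 onset /gm/ (2C), coda /∅/ ok; σ2 onset /tp/ (2C), coda /∅/ ok → phonotactically legal
[nkved] — violates constraint 3: syllable 1 onset /nkv/ has 3 consonants (> 2) → phonotactically illegal
[lpok] — violates constraint 2: syllable 1 coda contains /k/, which is not a licensed coda consonant → phonotactically illegal
[pdod.tgkug] — violates constraint 3: syllable 2 onset /tgk/ has 3 consonants (> 2) → phonotactically illegal

[gma.tpo]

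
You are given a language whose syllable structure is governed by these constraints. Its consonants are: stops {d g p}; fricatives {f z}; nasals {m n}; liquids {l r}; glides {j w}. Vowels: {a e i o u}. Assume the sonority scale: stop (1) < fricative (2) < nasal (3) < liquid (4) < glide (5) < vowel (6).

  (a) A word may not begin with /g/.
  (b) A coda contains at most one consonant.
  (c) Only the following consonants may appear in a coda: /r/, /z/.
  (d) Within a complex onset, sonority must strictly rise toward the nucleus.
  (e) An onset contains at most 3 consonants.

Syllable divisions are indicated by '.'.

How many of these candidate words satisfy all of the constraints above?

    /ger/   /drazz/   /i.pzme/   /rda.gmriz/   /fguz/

1

/ger/ — violates constraint (a): word begins with /g/ → ill-formed
/drazz/ — violates constraint (b): syllable 1 coda /zz/ has 2 consonants (> 1) → ill-formed
/i.pzme/ — σ1 onset /∅/, coda /∅/ ok; σ2 onset /pzm/ (1→2→3 rises), coda /∅/ ok → well-formed
/rda.gmriz/ — violates constraint (d): syllable 1 onset /rd/: /r/ (liquid, 4) → /d/ (stop, 1) does not rise → ill-formed
/fguz/ — violates constraint (d): syllable 1 onset /fg/: /f/ (fricative, 2) → /g/ (stop, 1) does not rise → ill-formed
Well-formed: /i.pzme/ → 1.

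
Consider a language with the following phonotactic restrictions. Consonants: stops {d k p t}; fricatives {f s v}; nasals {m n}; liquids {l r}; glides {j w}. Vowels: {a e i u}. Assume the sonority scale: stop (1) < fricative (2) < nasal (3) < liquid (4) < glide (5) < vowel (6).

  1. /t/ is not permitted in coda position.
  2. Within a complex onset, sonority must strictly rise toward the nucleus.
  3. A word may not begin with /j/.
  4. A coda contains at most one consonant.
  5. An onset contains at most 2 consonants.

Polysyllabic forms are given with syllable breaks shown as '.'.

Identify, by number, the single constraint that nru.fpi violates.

2

nru.fpi: syllable 2 onset /fp/: /f/ (fricative, 2) → /p/ (stop, 1) does not rise.
This is a violation of constraint 2: "Within a complex onset, sonority must strictly rise toward the nucleus."
The remaining constraints (1, 3, 4, 5) are satisfied.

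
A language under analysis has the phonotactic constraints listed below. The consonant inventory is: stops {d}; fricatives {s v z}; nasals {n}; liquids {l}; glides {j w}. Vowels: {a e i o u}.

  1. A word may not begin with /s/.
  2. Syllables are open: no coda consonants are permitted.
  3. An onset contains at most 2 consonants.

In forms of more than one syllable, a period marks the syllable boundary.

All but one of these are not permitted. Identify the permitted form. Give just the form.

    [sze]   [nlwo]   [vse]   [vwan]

[sze] — violates constraint 1: word begins with /s/ → not permitted
[nlwo] — violates constraint 3: syllable 1 onset /nlw/ has 3 consonants (> 2) → not permitted
[vse] — σ1 onset /vs/ (2C), coda /∅/ ok → permitted
[vwan] — violates constraint 2: syllable 1 coda /n/ has 1 consonant (> 0) → not permitted

[vse]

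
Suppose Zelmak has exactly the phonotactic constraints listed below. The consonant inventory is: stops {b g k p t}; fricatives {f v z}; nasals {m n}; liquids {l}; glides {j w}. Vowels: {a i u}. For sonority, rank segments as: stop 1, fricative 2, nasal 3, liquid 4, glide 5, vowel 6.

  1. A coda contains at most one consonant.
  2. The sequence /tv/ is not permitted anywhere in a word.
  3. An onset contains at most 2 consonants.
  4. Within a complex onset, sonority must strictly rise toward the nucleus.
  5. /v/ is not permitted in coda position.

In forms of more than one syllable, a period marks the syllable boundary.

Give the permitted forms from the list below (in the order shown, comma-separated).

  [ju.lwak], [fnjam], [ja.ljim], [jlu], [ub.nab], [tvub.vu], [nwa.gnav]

[ju.lwak] — σ1 onset /j/, coda /∅/ ok; σ2 onset /lw/ (4→5 rises), coda /k/ ok → permitted
[fnjam] — violates constraint 3: syllable 1 onset /fnj/ has 3 consonants (> 2) → not permitted
[ja.ljim] — σ1 onset /j/, coda /∅/ ok; σ2 onset /lj/ (4→5 rises), coda /m/ ok → permitted
[jlu] — violates constraint 4: syllable 1 onset /jl/: /j/ (glide, 5) → /l/ (liquid, 4) does not rise → not permitted
[ub.nab] — σ1 onset /∅/, coda /b/ ok; σ2 onset /n/, coda /b/ ok → permitted
[tvub.vu] — violates constraint 2: contains banned sequence /tv/ → not permitted
[nwa.gnav] — violates constraint 5: syllable 2 coda contains /v/ → not permitted

[ju.lwak], [ja.ljim], [ub.nab]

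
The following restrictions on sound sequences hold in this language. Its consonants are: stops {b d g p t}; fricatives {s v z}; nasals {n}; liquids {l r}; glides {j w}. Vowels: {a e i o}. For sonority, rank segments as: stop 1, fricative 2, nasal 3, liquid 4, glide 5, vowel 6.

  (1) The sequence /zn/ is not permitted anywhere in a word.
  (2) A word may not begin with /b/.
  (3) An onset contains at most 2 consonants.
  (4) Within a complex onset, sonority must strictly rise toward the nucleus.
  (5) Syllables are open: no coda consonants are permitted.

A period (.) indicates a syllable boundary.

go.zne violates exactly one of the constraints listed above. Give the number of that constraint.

go.zne: contains banned sequence /zn/.
This is a violation of constraint 1: "The sequence /zn/ is not permitted anywhere in a word."
The remaining constraints (2, 3, 4, 5) are satisfied.

1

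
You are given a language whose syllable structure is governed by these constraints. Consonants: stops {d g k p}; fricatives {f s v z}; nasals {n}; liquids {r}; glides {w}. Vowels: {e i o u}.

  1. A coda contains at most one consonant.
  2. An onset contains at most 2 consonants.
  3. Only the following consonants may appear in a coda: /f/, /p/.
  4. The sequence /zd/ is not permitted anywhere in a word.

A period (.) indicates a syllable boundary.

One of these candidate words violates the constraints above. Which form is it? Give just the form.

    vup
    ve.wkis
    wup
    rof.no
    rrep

ve.wkis

vup — σ1 onset /v/, coda /p/ ok → well-formed
ve.wkis — violates constraint 3: syllable 2 coda contains /s/, which is not a licensed coda consonant → ill-formed
wup — σ1 onset /w/, coda /p/ ok → well-formed
rof.no — σ1 onset /r/, coda /f/ ok; σ2 onset /n/, coda /∅/ ok → well-formed
rrep — σ1 onset /rr/ (2C), coda /p/ ok → well-formed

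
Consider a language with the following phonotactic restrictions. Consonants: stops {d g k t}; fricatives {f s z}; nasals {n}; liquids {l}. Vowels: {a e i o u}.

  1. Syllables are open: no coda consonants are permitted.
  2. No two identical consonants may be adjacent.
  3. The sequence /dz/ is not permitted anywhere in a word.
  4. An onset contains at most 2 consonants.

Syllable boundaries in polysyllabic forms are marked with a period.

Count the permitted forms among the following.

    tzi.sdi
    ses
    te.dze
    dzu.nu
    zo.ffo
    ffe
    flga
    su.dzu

tzi.sdi — σ1 onset /tz/ (2C), coda /∅/ ok; σ2 onset /sd/ (2C), coda /∅/ ok → permitted
ses — violates constraint 1: syllable 1 coda /s/ has 1 consonant (> 0) → not permitted
te.dze — violates constraint 3: contains banned sequence /dz/ → not permitted
dzu.nu — violates constraint 3: contains banned sequence /dz/ → not permitted
zo.ffo — violates constraint 2: adjacent identical consonants /ff/ → not permitted
ffe — violates constraint 2: adjacent identical consonants /ff/ → not permitted
flga — violates constraint 4: syllable 1 onset /flg/ has 3 consonants (> 2) → not permitted
su.dzu — violates constraint 3: contains banned sequence /dz/ → not permitted
Permitted: tzi.sdi → 1.

1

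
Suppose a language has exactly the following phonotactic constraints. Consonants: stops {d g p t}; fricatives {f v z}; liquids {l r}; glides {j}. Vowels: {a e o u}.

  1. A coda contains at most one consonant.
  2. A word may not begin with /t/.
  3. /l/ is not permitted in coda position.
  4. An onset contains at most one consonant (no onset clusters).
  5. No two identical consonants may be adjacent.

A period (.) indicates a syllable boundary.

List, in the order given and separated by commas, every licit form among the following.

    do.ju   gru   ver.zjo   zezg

do.ju

do.ju — σ1 onset /d/, coda /∅/ ok; σ2 onset /j/, coda /∅/ ok → licit
gru — violates constraint 4: syllable 1 onset /gr/ has 2 consonants (> 1) → illicit
ver.zjo — violates constraint 4: syllable 2 onset /zj/ has 2 consonants (> 1) → illicit
zezg — violates constraint 1: syllable 1 coda /zg/ has 2 consonants (> 1) → illicit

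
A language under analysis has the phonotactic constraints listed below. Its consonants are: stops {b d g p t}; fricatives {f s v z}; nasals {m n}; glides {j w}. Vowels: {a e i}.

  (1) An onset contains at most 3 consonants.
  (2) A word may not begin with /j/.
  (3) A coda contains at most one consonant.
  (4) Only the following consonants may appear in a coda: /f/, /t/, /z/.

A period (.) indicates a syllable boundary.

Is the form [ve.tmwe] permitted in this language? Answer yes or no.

[ve.tmwe] — σ1 onset /v/, coda /∅/ ok; σ2 onset /tmw/ (3C), coda /∅/ ok → permitted

yes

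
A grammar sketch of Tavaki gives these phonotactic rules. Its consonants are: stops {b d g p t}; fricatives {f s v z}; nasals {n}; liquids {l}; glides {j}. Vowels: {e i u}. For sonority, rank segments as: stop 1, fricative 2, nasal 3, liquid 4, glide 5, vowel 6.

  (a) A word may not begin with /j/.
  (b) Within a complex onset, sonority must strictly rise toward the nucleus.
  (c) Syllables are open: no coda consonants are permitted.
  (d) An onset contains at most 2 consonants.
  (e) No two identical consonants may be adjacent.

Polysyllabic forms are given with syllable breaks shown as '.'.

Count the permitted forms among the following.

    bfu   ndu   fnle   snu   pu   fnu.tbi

3

bfu — σ1 onset /bf/ (1→2 rises), coda /∅/ ok → permitted
ndu — violates constraint (b): syllable 1 onset /nd/: /n/ (nasal, 3) → /d/ (stop, 1) does not rise → not permitted
fnle — violates constraint (d): syllable 1 onset /fnl/ has 3 consonants (> 2) → not permitted
snu — σ1 onset /sn/ (2→3 rises), coda /∅/ ok → permitted
pu — σ1 onset /p/, coda /∅/ ok → permitted
fnu.tbi — violates constraint (b): syllable 2 onset /tb/: /t/ (stop, 1) → /b/ (stop, 1) does not rise → not permitted
Permitted: bfu, snu, pu → 3.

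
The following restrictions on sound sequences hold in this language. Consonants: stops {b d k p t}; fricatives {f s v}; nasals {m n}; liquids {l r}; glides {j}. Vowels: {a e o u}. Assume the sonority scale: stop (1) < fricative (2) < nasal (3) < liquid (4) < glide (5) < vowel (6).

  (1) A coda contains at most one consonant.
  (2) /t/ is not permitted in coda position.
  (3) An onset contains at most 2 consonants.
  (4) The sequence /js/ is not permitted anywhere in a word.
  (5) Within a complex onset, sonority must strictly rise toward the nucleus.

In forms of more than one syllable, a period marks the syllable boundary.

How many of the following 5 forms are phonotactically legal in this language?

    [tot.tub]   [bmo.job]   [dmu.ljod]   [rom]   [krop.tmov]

[tot.tub] — violates constraint 2: syllable 1 coda contains /t/ → phonotactically illegal
[bmo.job] — σ1 onset /bm/ (1→3 rises), coda /∅/ ok; σ2 onset /j/, coda /b/ ok → phonotactically legal
[dmu.ljod] — σ1 onset /dm/ (1→3 rises), coda /∅/ ok; σ2 onset /lj/ (4→5 rises), coda /d/ ok → phonotactically legal
[rom] — σ1 onset /r/, coda /m/ ok → phonotactically legal
[krop.tmov] — σ1 onset /kr/ (1→4 rises), coda /p/ ok; σ2 onset /tm/ (1→3 rises), coda /v/ ok → phonotactically legal
Phonotactically legal: [bmo.job], [dmu.ljod], [rom], [krop.tmov] → 4.

4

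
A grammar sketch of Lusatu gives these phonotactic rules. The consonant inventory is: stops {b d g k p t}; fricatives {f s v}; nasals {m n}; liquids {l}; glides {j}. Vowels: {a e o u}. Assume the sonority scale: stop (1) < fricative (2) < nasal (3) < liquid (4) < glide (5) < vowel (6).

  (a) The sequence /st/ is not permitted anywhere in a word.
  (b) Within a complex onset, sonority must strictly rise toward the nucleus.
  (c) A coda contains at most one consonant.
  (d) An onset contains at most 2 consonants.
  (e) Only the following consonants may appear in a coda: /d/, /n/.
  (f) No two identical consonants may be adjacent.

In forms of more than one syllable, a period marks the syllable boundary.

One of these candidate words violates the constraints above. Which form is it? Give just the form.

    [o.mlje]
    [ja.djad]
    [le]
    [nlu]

[o.mlje]

[o.mlje] — violates constraint (d): syllable 2 onset /mlj/ has 3 consonants (> 2) → illicit
[ja.djad] — σ1 onset /j/, coda /∅/ ok; σ2 onset /dj/ (1→5 rises), coda /d/ ok → licit
[le] — σ1 onset /l/, coda /∅/ ok → licit
[nlu] — σ1 onset /nl/ (3→4 rises), coda /∅/ ok → licit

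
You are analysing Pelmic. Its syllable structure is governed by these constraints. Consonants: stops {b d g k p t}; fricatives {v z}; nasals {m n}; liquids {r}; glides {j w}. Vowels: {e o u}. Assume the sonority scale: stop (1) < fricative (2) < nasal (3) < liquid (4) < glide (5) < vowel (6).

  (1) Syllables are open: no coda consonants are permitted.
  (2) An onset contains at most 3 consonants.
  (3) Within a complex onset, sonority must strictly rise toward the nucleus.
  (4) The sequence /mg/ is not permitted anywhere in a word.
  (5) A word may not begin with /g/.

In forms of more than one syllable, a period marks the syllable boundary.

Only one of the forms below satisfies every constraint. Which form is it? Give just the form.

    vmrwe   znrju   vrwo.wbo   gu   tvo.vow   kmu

kmu

vmrwe — violates constraint 2: syllable 1 onset /vmrw/ has 4 consonants (> 3) → phonotactically illegal
znrju — violates constraint 2: syllable 1 onset /znrj/ has 4 consonants (> 3) → phonotactically illegal
vrwo.wbo — violates constraint 3: syllable 2 onset /wb/: /w/ (glide, 5) → /b/ (stop, 1) does not rise → phonotactically illegal
gu — violates constraint 5: word begins with /g/ → phonotactically illegal
tvo.vow — violates constraint 1: syllable 2 coda /w/ has 1 consonant (> 0) → phonotactically illegal
kmu — σ1 onset /km/ (1→3 rises), coda /∅/ ok → phonotactically legal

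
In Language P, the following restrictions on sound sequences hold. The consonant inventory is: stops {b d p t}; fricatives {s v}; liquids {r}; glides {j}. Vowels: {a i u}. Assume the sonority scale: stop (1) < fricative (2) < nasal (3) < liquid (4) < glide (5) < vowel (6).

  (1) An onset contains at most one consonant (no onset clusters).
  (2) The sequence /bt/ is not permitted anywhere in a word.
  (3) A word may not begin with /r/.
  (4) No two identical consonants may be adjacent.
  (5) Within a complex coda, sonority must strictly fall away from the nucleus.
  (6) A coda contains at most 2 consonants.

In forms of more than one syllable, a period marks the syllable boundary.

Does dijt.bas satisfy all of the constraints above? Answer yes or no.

yes

dijt.bas — σ1 onset /d/, coda /jt/ (5→1 falls) ok; σ2 onset /b/, coda /s/ ok → phonotactically legal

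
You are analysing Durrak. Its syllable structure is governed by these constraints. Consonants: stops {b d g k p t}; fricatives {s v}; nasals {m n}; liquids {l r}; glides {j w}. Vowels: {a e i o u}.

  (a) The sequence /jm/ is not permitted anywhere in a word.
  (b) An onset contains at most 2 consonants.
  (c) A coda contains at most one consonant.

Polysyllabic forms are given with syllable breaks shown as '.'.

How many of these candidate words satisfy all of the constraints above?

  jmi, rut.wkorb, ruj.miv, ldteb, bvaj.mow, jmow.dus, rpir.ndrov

jmi — violates constraint (a): contains banned sequence /jm/ → illicit
rut.wkorb — violates constraint (c): syllable 2 coda /rb/ has 2 consonants (> 1) → illicit
ruj.miv — violates constraint (a): contains banned sequence /jm/ → illicit
ldteb — violates constraint (b): syllable 1 onset /ldt/ has 3 consonants (> 2) → illicit
bvaj.mow — violates constraint (a): contains banned sequence /jm/ → illicit
jmow.dus — violates constraint (a): contains banned sequence /jm/ → illicit
rpir.ndrov — violates constraint (b): syllable 2 onset /ndr/ has 3 consonants (> 2) → illicit
No form is licit → 0.

0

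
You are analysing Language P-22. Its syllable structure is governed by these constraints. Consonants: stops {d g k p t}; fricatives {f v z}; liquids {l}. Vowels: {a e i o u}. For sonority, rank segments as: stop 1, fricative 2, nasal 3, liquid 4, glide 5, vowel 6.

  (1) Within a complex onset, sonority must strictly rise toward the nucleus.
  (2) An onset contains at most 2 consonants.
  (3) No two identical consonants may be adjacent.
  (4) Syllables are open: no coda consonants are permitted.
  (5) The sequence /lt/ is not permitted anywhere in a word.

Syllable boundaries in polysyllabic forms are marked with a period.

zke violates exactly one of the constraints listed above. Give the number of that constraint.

zke: syllable 1 onset /zk/: /z/ (fricative, 2) → /k/ (stop, 1) does not rise.
This is a violation of constraint 1: "Within a complex onset, sonority must strictly rise toward the nucleus."
The remaining constraints (2, 3, 4, 5) are satisfied.

1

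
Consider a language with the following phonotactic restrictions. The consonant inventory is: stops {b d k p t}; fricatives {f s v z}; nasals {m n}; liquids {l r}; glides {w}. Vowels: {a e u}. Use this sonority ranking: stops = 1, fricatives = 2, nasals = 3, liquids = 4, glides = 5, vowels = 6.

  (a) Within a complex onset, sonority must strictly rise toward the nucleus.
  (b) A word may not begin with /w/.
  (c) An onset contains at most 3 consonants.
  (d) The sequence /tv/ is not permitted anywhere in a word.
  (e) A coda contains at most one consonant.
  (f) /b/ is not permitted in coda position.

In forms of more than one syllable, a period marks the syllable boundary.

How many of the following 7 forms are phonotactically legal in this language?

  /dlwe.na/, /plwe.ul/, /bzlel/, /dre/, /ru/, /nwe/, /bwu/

7

/dlwe.na/ — σ1 onset /dlw/ (1→4→5 rises), coda /∅/ ok; σ2 onset /n/, coda /∅/ ok → phonotactically legal
/plwe.ul/ — σ1 onset /plw/ (1→4→5 rises), coda /∅/ ok; σ2 onset /∅/, coda /l/ ok → phonotactically legal
/bzlel/ — σ1 onset /bzl/ (1→2→4 rises), coda /l/ ok → phonotactically legal
/dre/ — σ1 onset /dr/ (1→4 rises), coda /∅/ ok → phonotactically legal
/ru/ — σ1 onset /r/, coda /∅/ ok → phonotactically legal
/nwe/ — σ1 onset /nw/ (3→5 rises), coda /∅/ ok → phonotactically legal
/bwu/ — σ1 onset /bw/ (1→5 rises), coda /∅/ ok → phonotactically legal
Phonotactically legal: /dlwe.na/, /plwe.ul/, /bzlel/, /dre/, /ru/, /nwe/, /bwu/ → 7.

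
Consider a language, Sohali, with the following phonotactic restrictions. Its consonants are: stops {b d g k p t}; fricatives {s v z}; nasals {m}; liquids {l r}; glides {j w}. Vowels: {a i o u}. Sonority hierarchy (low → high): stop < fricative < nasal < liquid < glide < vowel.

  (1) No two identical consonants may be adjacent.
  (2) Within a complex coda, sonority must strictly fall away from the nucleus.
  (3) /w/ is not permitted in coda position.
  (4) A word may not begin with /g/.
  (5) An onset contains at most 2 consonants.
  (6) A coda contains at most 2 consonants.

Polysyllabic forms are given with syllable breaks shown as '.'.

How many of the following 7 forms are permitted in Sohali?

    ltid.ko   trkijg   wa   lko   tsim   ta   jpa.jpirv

ltid.ko — σ1 onset /lt/ (2C), coda /d/ ok; σ2 onset /k/, coda /∅/ ok → permitted
trkijg — violates constraint 5: syllable 1 onset /trk/ has 3 consonants (> 2) → not permitted
wa — σ1 onset /w/, coda /∅/ ok → permitted
lko — σ1 onset /lk/ (2C), coda /∅/ ok → permitted
tsim — σ1 onset /ts/ (2C), coda /m/ ok → permitted
ta — σ1 onset /t/, coda /∅/ ok → permitted
jpa.jpirv — σ1 onset /jp/ (2C), coda /∅/ ok; σ2 onset /jp/ (2C), coda /rv/ (4→2 falls) ok → permitted
Permitted: ltid.ko, wa, lko, tsim, ta, jpa.jpirv → 6.

6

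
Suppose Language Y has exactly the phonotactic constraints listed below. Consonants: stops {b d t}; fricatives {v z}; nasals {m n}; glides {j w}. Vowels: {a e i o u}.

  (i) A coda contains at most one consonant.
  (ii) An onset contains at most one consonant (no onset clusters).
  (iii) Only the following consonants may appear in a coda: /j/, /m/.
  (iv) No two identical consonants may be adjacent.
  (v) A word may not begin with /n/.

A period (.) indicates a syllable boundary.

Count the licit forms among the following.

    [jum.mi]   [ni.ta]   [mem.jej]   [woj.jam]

1

[jum.mi] — violates constraint (iv): adjacent identical consonants /mm/ → illicit
[ni.ta] — violates constraint (v): word begins with /n/ → illicit
[mem.jej] — σ1 onset /m/, coda /m/ ok; σ2 onset /j/, coda /j/ ok → licit
[woj.jam] — violates constraint (iv): adjacent identical consonants /jj/ → illicit
Licit: [mem.jej] → 1.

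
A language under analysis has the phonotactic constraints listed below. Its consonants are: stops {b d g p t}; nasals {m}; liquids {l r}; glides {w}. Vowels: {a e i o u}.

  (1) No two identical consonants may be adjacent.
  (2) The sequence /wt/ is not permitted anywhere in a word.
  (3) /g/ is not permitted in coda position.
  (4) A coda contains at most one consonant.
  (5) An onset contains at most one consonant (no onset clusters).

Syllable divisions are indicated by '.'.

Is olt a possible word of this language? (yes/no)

olt — violates constraint 4: syllable 1 coda /lt/ has 2 consonants (> 1) → phonotactically illegal

no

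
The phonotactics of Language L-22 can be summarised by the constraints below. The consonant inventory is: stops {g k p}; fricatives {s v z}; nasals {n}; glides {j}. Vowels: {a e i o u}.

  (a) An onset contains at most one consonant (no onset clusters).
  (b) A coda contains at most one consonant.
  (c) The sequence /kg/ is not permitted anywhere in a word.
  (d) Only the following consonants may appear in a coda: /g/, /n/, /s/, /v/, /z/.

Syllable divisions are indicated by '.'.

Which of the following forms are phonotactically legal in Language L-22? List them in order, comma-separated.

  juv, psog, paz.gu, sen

juv, paz.gu, sen

juv — σ1 onset /j/, coda /v/ ok → phonotactically legal
psog — violates constraint (a): syllable 1 onset /ps/ has 2 consonants (> 1) → phonotactically illegal
paz.gu — σ1 onset /p/, coda /z/ ok; σ2 onset /g/, coda /∅/ ok → phonotactically legal
sen — σ1 onset /s/, coda /n/ ok → phonotactically legal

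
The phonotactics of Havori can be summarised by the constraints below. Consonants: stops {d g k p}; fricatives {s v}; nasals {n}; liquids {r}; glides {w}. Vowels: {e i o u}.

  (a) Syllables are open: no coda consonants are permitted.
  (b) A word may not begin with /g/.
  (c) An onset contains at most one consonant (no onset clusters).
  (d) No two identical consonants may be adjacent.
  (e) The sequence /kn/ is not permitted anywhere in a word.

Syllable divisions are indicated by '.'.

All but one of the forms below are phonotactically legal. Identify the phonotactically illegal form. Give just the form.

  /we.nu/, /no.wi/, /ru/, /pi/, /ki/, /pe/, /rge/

/rge/

/we.nu/ — σ1 onset /w/, coda /∅/ ok; σ2 onset /n/, coda /∅/ ok → phonotactically legal
/no.wi/ — σ1 onset /n/, coda /∅/ ok; σ2 onset /w/, coda /∅/ ok → phonotactically legal
/ru/ — σ1 onset /r/, coda /∅/ ok → phonotactically legal
/pi/ — σ1 onset /p/, coda /∅/ ok → phonotactically legal
/ki/ — σ1 onset /k/, coda /∅/ ok → phonotactically legal
/pe/ — σ1 onset /p/, coda /∅/ ok → phonotactically legal
/rge/ — violates constraint (c): syllable 1 onset /rg/ has 2 consonants (> 1) → phonotactically illegal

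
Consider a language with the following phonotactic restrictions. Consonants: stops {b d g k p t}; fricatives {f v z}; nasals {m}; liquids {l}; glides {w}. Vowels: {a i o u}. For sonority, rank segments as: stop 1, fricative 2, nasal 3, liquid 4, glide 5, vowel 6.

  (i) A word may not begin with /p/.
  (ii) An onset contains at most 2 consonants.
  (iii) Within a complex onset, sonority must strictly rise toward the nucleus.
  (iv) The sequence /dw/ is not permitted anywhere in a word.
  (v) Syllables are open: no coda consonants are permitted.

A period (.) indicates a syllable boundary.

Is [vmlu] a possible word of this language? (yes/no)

[vmlu] — violates constraint (ii): syllable 1 onset /vml/ has 3 consonants (> 2) → ill-formed

no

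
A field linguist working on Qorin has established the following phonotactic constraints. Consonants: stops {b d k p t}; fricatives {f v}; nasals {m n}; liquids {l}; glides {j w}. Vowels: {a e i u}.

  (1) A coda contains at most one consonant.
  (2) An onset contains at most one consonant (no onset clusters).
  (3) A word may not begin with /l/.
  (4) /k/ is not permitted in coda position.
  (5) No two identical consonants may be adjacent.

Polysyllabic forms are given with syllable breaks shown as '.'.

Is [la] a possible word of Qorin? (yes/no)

[la] — violates constraint 3: word begins with /l/ → illicit

no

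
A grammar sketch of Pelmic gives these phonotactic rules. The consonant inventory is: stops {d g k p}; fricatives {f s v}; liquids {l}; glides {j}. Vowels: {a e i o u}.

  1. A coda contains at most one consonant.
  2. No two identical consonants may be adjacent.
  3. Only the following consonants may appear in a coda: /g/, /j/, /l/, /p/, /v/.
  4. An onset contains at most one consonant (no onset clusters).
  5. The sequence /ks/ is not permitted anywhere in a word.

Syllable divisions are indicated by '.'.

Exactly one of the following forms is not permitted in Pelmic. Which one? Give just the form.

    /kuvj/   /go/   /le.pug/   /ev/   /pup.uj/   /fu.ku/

/kuvj/

/kuvj/ — violates constraint 1: syllable 1 coda /vj/ has 2 consonants (> 1) → not permitted
/go/ — σ1 onset /g/, coda /∅/ ok → permitted
/le.pug/ — σ1 onset /l/, coda /∅/ ok; σ2 onset /p/, coda /g/ ok → permitted
/ev/ — σ1 onset /∅/, coda /v/ ok → permitted
/pup.uj/ — σ1 onset /p/, coda /p/ ok; σ2 onset /∅/, coda /j/ ok → permitted
/fu.ku/ — σ1 onset /f/, coda /∅/ ok; σ2 onset /k/, coda /∅/ ok → permitted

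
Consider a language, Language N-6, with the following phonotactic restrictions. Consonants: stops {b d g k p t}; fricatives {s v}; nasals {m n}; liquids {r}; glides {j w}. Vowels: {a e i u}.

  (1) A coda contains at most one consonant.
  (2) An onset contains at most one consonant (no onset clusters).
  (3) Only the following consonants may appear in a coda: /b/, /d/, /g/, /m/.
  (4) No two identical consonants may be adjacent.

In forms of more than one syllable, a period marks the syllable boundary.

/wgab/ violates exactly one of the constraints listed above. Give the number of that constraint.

/wgab/: syllable 1 onset /wg/ has 2 consonants (> 1).
This is a violation of constraint 2: "An onset contains at most one consonant (no onset clusters)."
The remaining constraints (1, 3, 4) are satisfied.

2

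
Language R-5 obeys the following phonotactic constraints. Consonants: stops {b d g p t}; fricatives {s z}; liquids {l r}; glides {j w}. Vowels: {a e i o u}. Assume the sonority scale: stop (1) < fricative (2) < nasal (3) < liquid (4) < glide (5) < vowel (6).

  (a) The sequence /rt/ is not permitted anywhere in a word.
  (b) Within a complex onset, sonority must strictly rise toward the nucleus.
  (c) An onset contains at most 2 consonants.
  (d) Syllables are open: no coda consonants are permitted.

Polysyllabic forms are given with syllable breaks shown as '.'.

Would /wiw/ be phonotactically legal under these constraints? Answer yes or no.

no

/wiw/ — violates constraint (d): syllable 1 coda /w/ has 1 consonant (> 0) → phonotactically illegal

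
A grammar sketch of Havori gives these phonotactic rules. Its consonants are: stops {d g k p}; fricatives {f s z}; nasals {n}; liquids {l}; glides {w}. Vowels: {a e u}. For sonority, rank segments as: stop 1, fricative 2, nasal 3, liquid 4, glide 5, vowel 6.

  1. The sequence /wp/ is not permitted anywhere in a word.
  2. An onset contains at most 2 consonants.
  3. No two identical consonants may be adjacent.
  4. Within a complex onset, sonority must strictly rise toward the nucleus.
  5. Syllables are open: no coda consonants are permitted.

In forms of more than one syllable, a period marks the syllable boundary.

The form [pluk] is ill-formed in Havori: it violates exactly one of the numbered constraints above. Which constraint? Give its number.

5

[pluk]: syllable 1 coda /k/ has 1 consonant (> 0).
This is a violation of constraint 5: "Syllables are open: no coda consonants are permitted."
The remaining constraints (1, 2, 3, 4) are satisfied.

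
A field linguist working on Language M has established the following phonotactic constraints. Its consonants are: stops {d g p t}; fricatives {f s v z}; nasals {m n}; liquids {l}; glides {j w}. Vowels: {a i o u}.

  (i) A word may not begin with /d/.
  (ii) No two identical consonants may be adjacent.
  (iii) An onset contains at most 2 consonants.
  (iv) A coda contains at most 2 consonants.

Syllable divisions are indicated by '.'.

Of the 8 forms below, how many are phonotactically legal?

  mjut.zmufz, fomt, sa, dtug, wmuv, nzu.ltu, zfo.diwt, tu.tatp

7

mjut.zmufz — σ1 onset /mj/ (2C), coda /t/ ok; σ2 onset /zm/ (2C), coda /fz/ (2C) ok → phonotactically legal
fomt — σ1 onset /f/, coda /mt/ (2C) ok → phonotactically legal
sa — σ1 onset /s/, coda /∅/ ok → phonotactically legal
dtug — violates constraint (i): word begins with /d/ → phonotactically illegal
wmuv — σ1 onset /wm/ (2C), coda /v/ ok → phonotactically legal
nzu.ltu — σ1 onset /nz/ (2C), coda /∅/ ok; σ2 onset /lt/ (2C), coda /∅/ ok → phonotactically legal
zfo.diwt — σ1 onset /zf/ (2C), coda /∅/ ok; σ2 onset /d/, coda /wt/ (2C) ok → phonotactically legal
tu.tatp — σ1 onset /t/, coda /∅/ ok; σ2 onset /t/, coda /tp/ (2C) ok → phonotactically legal
Phonotactically legal: mjut.zmufz, fomt, sa, wmuv, nzu.ltu, zfo.diwt, tu.tatp → 7.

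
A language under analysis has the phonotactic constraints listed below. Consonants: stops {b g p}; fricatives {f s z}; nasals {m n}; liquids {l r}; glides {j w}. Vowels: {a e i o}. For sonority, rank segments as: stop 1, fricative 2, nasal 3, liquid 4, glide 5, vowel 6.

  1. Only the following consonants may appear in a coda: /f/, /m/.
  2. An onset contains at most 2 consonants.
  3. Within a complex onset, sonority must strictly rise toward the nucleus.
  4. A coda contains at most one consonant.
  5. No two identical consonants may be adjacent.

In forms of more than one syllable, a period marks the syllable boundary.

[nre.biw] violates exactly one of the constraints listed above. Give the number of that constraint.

1

[nre.biw]: syllable 2 coda contains /w/, which is not a licensed coda consonant.
This is a violation of constraint 1: "Only the following consonants may appear in a coda: /f/, /m/."
The remaining constraints (2, 3, 4, 5) are satisfied.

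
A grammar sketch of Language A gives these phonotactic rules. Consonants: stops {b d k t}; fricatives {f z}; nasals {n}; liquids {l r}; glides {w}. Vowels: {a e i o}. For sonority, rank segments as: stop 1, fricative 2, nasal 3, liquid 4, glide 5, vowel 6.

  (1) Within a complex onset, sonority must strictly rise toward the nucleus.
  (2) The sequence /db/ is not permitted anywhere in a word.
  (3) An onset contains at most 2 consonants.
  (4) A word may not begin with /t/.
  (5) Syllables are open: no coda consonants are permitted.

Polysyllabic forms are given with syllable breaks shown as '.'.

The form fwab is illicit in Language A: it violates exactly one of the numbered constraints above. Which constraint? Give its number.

5

fwab: syllable 1 coda /b/ has 1 consonant (> 0).
This is a violation of constraint 5: "Syllables are open: no coda consonants are permitted."
The remaining constraints (1, 2, 3, 4) are satisfied.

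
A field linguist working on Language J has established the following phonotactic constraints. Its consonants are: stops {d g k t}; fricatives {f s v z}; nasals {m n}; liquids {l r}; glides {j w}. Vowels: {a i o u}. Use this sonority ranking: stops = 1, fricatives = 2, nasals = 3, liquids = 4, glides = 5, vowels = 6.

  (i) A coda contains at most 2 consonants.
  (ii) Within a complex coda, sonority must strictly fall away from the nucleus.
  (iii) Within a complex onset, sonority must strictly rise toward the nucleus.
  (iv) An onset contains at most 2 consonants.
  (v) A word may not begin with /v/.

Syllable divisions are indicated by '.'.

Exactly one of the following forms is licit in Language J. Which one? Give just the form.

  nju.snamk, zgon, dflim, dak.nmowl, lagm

nju.snamk — σ1 onset /nj/ (3→5 rises), coda /∅/ ok; σ2 onset /sn/ (2→3 rises), coda /mk/ (3→1 falls) ok → licit
zgon — violates constraint (iii): syllable 1 onset /zg/: /z/ (fricative, 2) → /g/ (stop, 1) does not rise → illicit
dflim — violates constraint (iv): syllable 1 onset /dfl/ has 3 consonants (> 2) → illicit
dak.nmowl — violates constraint (iii): syllable 2 onset /nm/: /n/ (nasal, 3) → /m/ (nasal, 3) does not rise → illicit
lagm — violates constraint (ii): syllable 1 coda /gm/: /g/ (stop, 1) → /m/ (nasal, 3) does not fall → illicit

nju.snamk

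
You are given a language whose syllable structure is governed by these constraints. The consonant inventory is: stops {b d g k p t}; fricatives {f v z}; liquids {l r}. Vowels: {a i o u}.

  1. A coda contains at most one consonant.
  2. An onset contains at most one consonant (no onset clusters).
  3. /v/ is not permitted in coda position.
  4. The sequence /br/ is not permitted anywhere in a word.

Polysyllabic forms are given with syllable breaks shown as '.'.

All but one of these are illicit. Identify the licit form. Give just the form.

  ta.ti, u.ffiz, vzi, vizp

ta.ti — σ1 onset /t/, coda /∅/ ok; σ2 onset /t/, coda /∅/ ok → licit
u.ffiz — violates constraint 2: syllable 2 onset /ff/ has 2 consonants (> 1) → illicit
vzi — violates constraint 2: syllable 1 onset /vz/ has 2 consonants (> 1) → illicit
vizp — violates constraint 1: syllable 1 coda /zp/ has 2 consonants (> 1) → illicit

ta.ti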